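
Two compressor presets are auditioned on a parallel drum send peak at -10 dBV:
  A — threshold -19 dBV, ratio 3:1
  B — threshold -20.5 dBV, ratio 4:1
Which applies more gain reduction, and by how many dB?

B, by 1.875 dB

A: overshoot 9 dB → output overshoot 3 dB → GR 6 dB.
B: overshoot 10.5 dB → output overshoot 2.625 dB → GR 7.875 dB.
B applies 1.875 dB more gain reduction.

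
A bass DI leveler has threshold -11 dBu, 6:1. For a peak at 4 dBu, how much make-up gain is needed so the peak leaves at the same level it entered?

Overshoot 15 dB → 15/6 = 2.5 dB after compression, so the compressed level is -11 + 2.5 = -8.5 dBu.
Make-up = target − compressed = 4 − (-8.5) = 12.5 dB.

12.5 dB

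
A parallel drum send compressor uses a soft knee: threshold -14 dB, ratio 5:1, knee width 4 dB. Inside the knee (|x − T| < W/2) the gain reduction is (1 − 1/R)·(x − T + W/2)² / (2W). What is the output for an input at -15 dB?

-15.1 dB

x − T + W/2 = -15 − (-14) + 2 = 1.
GR = (1 − 1/5) × 1² / 8 = 0.8 × 1 / 8 = 0.1 dB.
Output = -15 − 0.1 = -15.1 dB.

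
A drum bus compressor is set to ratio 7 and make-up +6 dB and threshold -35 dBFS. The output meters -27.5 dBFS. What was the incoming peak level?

-24.5 dBFS

Stripping the +6 dB make-up gives -33.5 dBFS at the gain stage.
That's 1.5 dB above the -35 dBFS threshold.
Before 7:1 compression the overshoot was 1.5 × 7 = 10.5 dB, so input = -35 + 10.5 = -24.5 dBFS.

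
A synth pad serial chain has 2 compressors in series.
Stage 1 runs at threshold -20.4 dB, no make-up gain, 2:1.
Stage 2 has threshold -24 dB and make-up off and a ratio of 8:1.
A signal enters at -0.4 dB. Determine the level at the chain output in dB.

Stage 1: -0.4 dB is 20 dB over -20.4 dB; at 2:1 that becomes 10 dB over, giving -10.4 dB.
Stage 2: overshoot 13.6 dB → 13.6/8 = 1.7 dB → -22.3 dB.

-22.3 dB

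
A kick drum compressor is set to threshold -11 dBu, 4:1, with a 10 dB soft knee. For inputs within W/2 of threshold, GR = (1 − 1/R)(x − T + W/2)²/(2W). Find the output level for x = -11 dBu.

x − T + W/2 = -11 − (-11) + 5 = 5.
GR = (1 − 1/4) × 5² / 20 = 0.75 × 25 / 20 = 0.9375 dB.
Output = -11 − 0.9375 = -11.9375 dBu.

-11.9375 dBu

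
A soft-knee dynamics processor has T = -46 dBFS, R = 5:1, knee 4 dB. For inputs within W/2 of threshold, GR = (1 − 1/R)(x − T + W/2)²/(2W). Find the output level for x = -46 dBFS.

x − T + W/2 = -46 − (-46) + 2 = 2.
GR = (1 − 1/5) × 2² / 8 = 0.8 × 4 / 8 = 0.4 dB.
Output = -46 − 0.4 = -46.4 dBFS.

-46.4 dBFS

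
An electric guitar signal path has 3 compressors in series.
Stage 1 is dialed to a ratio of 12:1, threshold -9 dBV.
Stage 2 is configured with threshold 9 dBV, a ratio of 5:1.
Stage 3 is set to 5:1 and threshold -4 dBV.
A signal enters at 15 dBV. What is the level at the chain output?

-7 dBV

Stage 1: overshoot 24 dB → 24/12 = 2 dB → -7 dBV.
Stage 2: -7 dBV is at or below the 9 dBV threshold — no compression; output -7 dBV.
Stage 3: below threshold (-7 ≤ -4); passes unchanged; output -7 dBV.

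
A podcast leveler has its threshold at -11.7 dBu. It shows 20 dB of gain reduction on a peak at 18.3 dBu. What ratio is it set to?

3:1

Input overshoot = 18.3 − (-11.7) = 30 dB.
Output overshoot = 30 − 20 = 10 dB.
Ratio = input overshoot / output overshoot = 30 / 10 = 3.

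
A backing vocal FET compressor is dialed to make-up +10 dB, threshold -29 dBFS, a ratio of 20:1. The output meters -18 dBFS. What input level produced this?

Stripping the +10 dB make-up gives -28 dBFS at the gain stage.
That's 1 dB above the -29 dBFS threshold.
Before 20:1 compression the overshoot was 1 × 20 = 20 dB, so input = -29 + 20 = -9 dBFS.

-9 dBFS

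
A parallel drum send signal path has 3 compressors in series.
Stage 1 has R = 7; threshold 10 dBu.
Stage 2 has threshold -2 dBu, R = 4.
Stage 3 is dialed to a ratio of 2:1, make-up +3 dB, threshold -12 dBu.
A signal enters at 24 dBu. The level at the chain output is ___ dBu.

-2.25 dBu

Stage 1: 24 dBu is 14 dB over 10 dBu; at 7:1 that becomes 2 dB over, giving 12 dBu.
Stage 2: 14 dB above -2 dBu, reduced 4:1 to 3.5 dB above → 1.5 dBu.
Stage 3: overshoot 13.5 dB → 13.5/2 = 6.75 dB → -5.25 dBu; +3 dB make-up → -2.25 dBu.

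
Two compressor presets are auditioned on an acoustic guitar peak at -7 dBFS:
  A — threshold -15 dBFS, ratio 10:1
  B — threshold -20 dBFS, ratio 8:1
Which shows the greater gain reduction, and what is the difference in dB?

A: GR = 8 − 8/10 = 7.2 dB.
B: GR = 13 − 13/8 = 11.375 dB.
B reduces 4.175 dB more.

B, by 4.175 dB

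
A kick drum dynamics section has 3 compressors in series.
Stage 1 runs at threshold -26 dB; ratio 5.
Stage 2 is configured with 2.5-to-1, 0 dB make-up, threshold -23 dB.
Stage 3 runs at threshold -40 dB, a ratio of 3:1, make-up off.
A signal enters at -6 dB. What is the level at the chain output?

-34.2 dB

Stage 1: -6 dB is 20 dB over -26 dB; at 5:1 that becomes 4 dB over, giving -22 dB.
Stage 2: -22 dB is 1 dB over -23 dB; at 2.5:1 that becomes 0.4 dB over, giving -22.6 dB.
Stage 3: overshoot 17.4 dB → 17.4/3 = 5.8 dB → -34.2 dB.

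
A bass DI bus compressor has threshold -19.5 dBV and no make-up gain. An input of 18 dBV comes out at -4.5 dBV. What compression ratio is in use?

2.5:1

Input overshoot = 18 − (-19.5) = 37.5 dB; output overshoot = -4.5 − (-19.5) = 15 dB.
Ratio = 37.5 / 15 = 2.5.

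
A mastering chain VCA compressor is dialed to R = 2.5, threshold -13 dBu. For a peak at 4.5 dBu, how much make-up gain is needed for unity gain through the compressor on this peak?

Overshoot 17.5 dB → 17.5/2.5 = 7 dB after compression, so the compressed level is -13 + 7 = -6 dBu.
Make-up = target − compressed = 4.5 − (-6) = 10.5 dB.

10.5 dB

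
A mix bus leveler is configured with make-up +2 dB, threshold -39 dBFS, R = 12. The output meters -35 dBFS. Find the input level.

-15 dBFS

Before make-up, the level was -35 − 2 = -37 dBFS.
Post-compression overshoot = -37 − (-39) = 2 dB.
Before 12:1 compression the overshoot was 2 × 12 = 24 dB, so input = -39 + 24 = -15 dBFS.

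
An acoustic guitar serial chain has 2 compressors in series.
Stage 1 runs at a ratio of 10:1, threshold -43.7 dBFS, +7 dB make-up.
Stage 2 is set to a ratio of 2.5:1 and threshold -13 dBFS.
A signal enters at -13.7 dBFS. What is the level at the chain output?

Stage 1: -13.7 dBFS is 30 dB over -43.7 dBFS; at 10:1 that becomes 3 dB over, giving -40.7 dBFS; +7 dB make-up → -33.7 dBFS.
Stage 2: -33.7 dBFS ≤ -13 dBFS, so stage 2 doesn't engage; output -33.7 dBFS.

-33.7 dBFS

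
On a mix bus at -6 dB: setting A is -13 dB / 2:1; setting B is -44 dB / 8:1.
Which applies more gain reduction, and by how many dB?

A: overshoot 7 dB → output overshoot 3.5 dB → GR 3.5 dB.
B: overshoot 38 dB → output overshoot 4.75 dB → GR 33.25 dB.
B applies 29.75 dB more gain reduction.

B, by 29.75 dB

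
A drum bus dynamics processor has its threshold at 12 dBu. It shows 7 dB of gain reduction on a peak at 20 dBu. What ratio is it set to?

Input overshoot = 20 − 12 = 8 dB.
Output overshoot = 8 − 7 = 1 dB.
Ratio = input overshoot / output overshoot = 8 / 1 = 8.

8:1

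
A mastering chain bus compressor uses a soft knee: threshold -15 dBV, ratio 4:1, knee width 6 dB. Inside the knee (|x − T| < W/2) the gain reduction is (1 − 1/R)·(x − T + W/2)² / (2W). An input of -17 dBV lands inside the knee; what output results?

-17.0625 dBV

x − T + W/2 = -17 − (-15) + 3 = 1.
GR = (1 − 1/4) × 1² / 12 = 0.75 × 1 / 12 = 0.0625 dB.
Output = -17 − 0.0625 = -17.0625 dBV.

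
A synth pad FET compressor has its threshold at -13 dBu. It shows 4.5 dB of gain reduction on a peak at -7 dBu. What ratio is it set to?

Input overshoot = -7 − (-13) = 6 dB.
Output overshoot = 6 − 4.5 = 1.5 dB.
Ratio = input overshoot / output overshoot = 6 / 1.5 = 4.

4:1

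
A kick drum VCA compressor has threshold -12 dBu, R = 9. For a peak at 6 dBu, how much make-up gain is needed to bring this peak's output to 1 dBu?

11 dB

Without make-up, output = threshold + overshoot/9 = -12 + 2 = -10 dBu.
Gap to target: 11 dB.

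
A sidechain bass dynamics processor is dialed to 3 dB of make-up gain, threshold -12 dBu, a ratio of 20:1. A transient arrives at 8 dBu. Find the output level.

-8 dBu

Overshoot: 8 − (-12) = 20 dB.
20:1 compression reduces that to 20/20 = 1 dB over.
Output = -12 + 1 = -11 dBu; make-up adds 3 dB, giving -8 dBu.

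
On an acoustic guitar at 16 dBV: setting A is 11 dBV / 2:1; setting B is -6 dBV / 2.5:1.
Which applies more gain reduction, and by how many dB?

A: GR = 5 − 5/2 = 2.5 dB.
B: GR = 22 − 22/2.5 = 13.2 dB.
B applies 10.7 dB more gain reduction.

B, by 10.7 dB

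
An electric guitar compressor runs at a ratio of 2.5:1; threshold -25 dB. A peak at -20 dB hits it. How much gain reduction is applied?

Overshoot = -20 − (-25) = 5 dB.
At 2.5:1, output sits 5/2.5 = 2 dB above threshold.
GR = overshoot in − overshoot out = 5 − 2 = 3 dB.

3 dB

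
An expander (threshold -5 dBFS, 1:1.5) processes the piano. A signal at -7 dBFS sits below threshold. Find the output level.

Below threshold, a 1:1.5 expander applies gain = (1.5−1)×(T − x) of attenuation.
(1.5−1) × 2 = 1 dB, so output = -7 − 1 = -8 dBFS.

-8 dBFS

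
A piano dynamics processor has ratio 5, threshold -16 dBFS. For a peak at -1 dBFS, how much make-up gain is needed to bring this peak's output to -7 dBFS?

6 dB

The peak compresses to -16 + 15/5 = -13 dBFS.
To reach -7 dBFS requires -7 − (-13) = 6 dB of make-up.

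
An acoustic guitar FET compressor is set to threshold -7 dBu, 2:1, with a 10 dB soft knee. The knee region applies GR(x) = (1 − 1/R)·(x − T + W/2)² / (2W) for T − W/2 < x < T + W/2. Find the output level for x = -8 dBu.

x − T + W/2 = -8 − (-7) + 5 = 4.
GR = (1 − 1/2) × 4² / 20 = 0.5 × 16 / 20 = 0.4 dB.
Output = -8 − 0.4 = -8.4 dBu.

-8.4 dBu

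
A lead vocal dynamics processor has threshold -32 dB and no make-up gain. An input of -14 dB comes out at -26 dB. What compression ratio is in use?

3:1

Input overshoot = -14 − (-32) = 18 dB; output overshoot = -26 − (-32) = 6 dB.
Ratio = 18 / 6 = 3.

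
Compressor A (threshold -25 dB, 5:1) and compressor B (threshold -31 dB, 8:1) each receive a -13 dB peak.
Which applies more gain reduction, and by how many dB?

A: 12 dB over, compressed to 2.4 dB over, so 9.6 dB of GR.
B: 18 dB over, compressed to 2.25 dB over, so 15.75 dB of GR.
B applies 6.15 dB more gain reduction.

B, by 6.15 dB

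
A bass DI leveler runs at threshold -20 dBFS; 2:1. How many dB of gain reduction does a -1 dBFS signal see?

The signal is 19 dB above threshold.
A 2:1 ratio leaves 9.5 dB of that excess.
GR = overshoot in − overshoot out = 19 − 9.5 = 9.5 dB.

9.5 dB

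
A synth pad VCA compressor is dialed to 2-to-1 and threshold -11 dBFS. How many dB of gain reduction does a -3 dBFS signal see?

Overshoot = -3 − (-11) = 8 dB.
At 2:1, output sits 8/2 = 4 dB above threshold.
So the signal is attenuated by 8 − 4 = 4 dB.

4 dB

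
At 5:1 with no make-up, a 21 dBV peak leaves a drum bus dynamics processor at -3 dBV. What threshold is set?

Let T be the threshold. Output overshoot = (input overshoot)/R, so -3 − T = (21 − T)/5.
5·(-3 − T) = 21 − T → 4·T = -15 − 21 = -36.
T = -36/4 = -9 dBV.

-9 dBV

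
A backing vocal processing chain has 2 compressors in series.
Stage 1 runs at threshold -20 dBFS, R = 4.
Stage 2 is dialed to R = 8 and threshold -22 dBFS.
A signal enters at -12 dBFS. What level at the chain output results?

Stage 1: -12 dBFS is 8 dB over -20 dBFS; at 4:1 that becomes 2 dB over, giving -18 dBFS.
Stage 2: overshoot 4 dB → 4/8 = 0.5 dB → -21.5 dBFS.

-21.5 dBFS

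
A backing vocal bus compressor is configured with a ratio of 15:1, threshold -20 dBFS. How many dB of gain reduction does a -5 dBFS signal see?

The signal is 15 dB above threshold.
A 15:1 ratio leaves 1 dB of that excess.
GR = overshoot in − overshoot out = 15 − 1 = 14 dB.

14 dB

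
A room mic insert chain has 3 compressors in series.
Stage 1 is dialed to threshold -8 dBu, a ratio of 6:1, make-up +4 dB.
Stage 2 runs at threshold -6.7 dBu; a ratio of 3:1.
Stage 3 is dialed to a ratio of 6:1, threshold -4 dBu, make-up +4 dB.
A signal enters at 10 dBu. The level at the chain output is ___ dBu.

Stage 1: overshoot 18 dB → 18/6 = 3 dB → -5 dBu; +4 dB make-up → -1 dBu.
Stage 2: -1 dBu is 5.7 dB over -6.7 dBu; at 3:1 that becomes 1.9 dB over, giving -4.8 dBu.
Stage 3: -4.8 dBu ≤ -4 dBu, so stage 3 doesn't engage; make-up brings it to -0.8 dBu.

-0.8 dBu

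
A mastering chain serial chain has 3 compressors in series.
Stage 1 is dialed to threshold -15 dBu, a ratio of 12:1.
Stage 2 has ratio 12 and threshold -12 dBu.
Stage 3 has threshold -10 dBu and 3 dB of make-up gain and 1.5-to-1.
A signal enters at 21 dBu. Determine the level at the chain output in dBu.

Stage 1: 36 dB above -15 dBu, reduced 12:1 to 3 dB above → -12 dBu.
Stage 2: -12 dBu ≤ -12 dBu, so stage 2 doesn't engage; output -12 dBu.
Stage 3: -12 dBu ≤ -10 dBu, so stage 3 doesn't engage; make-up brings it to -9 dBu.

-9 dBu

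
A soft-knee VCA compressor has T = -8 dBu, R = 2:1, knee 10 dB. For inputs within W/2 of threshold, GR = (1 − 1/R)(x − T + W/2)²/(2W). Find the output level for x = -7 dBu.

-7.9 dBu

x − T + W/2 = -7 − (-8) + 5 = 6.
GR = (1 − 1/2) × 6² / 20 = 0.5 × 36 / 20 = 0.9 dB.
Output = -7 − 0.9 = -7.9 dBu.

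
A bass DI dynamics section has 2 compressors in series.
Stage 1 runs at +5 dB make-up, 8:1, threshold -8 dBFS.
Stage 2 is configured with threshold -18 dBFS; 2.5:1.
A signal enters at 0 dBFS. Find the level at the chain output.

Stage 1: 8 dB above -8 dBFS, reduced 8:1 to 1 dB above → -7 dBFS; +5 dB make-up → -2 dBFS.
Stage 2: 16 dB above -18 dBFS, reduced 2.5:1 to 6.4 dB above → -11.6 dBFS.

-11.6 dBFS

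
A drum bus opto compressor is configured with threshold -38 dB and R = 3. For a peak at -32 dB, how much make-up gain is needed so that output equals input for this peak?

4 dB

Without make-up, output = threshold + overshoot/3 = -38 + 2 = -36 dB.
Gap to target: 4 dB.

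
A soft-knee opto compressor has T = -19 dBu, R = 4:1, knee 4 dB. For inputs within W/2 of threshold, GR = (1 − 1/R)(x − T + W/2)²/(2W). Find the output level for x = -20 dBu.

x − T + W/2 = -20 − (-19) + 2 = 1.
GR = (1 − 1/4) × 1² / 8 = 0.75 × 1 / 8 = 0.09375 dB.
Output = -20 − 0.09375 = -20.09375 dBu.

-20.09375 dBu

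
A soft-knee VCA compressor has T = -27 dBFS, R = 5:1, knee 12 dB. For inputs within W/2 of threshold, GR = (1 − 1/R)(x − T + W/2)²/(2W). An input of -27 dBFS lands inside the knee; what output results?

-28.2 dBFS

x − T + W/2 = -27 − (-27) + 6 = 6.
GR = (1 − 1/5) × 6² / 24 = 0.8 × 36 / 24 = 1.2 dB.
Output = -27 − 1.2 = -28.2 dBFS.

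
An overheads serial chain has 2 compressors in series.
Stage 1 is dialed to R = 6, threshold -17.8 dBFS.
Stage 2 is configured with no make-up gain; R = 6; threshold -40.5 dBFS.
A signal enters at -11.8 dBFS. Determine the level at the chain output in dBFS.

-36.55 dBFS

Stage 1: -11.8 dBFS is 6 dB over -17.8 dBFS; at 6:1 that becomes 1 dB over, giving -16.8 dBFS.
Stage 2: -16.8 dBFS is 23.7 dB over -40.5 dBFS; at 6:1 that becomes 3.95 dB over, giving -36.55 dBFS.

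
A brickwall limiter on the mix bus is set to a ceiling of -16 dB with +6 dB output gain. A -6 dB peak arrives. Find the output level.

A brickwall limiter is an ∞:1 compressor: any input above the ceiling is clamped to -16 dB.
Output gain then adds 6 dB: -16 + 6 = -10 dB.

-10 dB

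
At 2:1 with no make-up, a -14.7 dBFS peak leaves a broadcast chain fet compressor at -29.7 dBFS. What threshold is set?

-44.7 dBFS

Let T be the threshold. Output overshoot = (input overshoot)/R, so -29.7 − T = (-14.7 − T)/2.
2·(-29.7 − T) = -14.7 − T → 1·T = -59.4 − (-14.7) = -44.7.
T = -44.7/1 = -44.7 dBFS.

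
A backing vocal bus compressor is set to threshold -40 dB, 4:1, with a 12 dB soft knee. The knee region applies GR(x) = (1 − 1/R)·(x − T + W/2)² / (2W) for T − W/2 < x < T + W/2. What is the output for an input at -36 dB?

x − T + W/2 = -36 − (-40) + 6 = 10.
GR = (1 − 1/4) × 10² / 24 = 0.75 × 100 / 24 = 3.125 dB.
Output = -36 − 3.125 = -39.125 dB.

-39.125 dB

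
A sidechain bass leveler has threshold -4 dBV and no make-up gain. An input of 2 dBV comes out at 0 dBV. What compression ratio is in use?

Input overshoot = 2 − (-4) = 6 dB; output overshoot = 0 − (-4) = 4 dB.
Ratio = 6 / 4 = 1.5.

1.5:1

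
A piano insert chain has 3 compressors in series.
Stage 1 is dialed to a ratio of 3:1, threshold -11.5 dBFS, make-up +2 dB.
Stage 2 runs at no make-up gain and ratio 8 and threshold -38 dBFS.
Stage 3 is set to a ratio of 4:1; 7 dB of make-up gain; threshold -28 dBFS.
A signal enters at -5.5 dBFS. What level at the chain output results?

Stage 1: overshoot 6 dB → 6/3 = 2 dB → -9.5 dBFS; +2 dB make-up → -7.5 dBFS.
Stage 2: overshoot 30.5 dB → 30.5/8 = 3.8125 dB → -34.1875 dBFS.
Stage 3: below threshold (-34.1875 ≤ -28); passes unchanged; make-up brings it to -27.1875 dBFS.

-27.1875 dBFS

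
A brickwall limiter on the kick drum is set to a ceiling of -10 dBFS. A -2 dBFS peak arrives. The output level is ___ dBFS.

A brickwall limiter is an ∞:1 compressor: any input above the ceiling is clamped to -10 dBFS.

-10 dBFS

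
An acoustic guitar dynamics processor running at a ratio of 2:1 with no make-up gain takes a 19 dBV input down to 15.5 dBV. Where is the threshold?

12 dBV

Gain reduction = 19 − 15.5 = 3.5 dB; output overshoot = GR / (R − 1) = 3.5 / 1 = 3.5 dB.
Threshold = output − output overshoot = 15.5 − 3.5 = 12 dBV.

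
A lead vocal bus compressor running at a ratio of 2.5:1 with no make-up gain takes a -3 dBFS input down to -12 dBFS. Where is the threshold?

-18 dBFS

Input is 15 dB above T (since output overshoot × R = input overshoot: (-12 − T)·2.5 = -3 − T gives T = -18 dBFS).
Check: -18 + (-3 − (-18))/2.5 = -18 + 6 = -12 dBFS. ✓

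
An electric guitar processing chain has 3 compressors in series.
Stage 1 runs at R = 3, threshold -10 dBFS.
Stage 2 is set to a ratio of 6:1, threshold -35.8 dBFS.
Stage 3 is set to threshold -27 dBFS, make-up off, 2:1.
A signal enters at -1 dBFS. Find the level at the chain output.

Stage 1: overshoot 9 dB → 9/3 = 3 dB → -7 dBFS.
Stage 2: 28.8 dB above -35.8 dBFS, reduced 6:1 to 4.8 dB above → -31 dBFS.
Stage 3: -31 dBFS ≤ -27 dBFS, so stage 3 doesn't engage; output -31 dBFS.

-31 dBFS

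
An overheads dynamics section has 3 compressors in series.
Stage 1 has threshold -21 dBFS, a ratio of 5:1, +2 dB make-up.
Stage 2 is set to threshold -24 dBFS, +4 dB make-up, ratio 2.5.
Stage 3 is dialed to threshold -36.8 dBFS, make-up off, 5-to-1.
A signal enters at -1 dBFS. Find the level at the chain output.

-32.72 dBFS

Stage 1: -1 dBFS is 20 dB over -21 dBFS; at 5:1 that becomes 4 dB over, giving -17 dBFS; +2 dB make-up → -15 dBFS.
Stage 2: overshoot 9 dB → 9/2.5 = 3.6 dB → -20.4 dBFS; +4 dB make-up → -16.4 dBFS.
Stage 3: 20.4 dB above -36.8 dBFS, reduced 5:1 to 4.08 dB above → -32.72 dBFS.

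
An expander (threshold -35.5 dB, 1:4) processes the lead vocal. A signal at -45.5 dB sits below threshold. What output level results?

-75.5 dB

The input is 10 dB below the -35.5 dB threshold.
A 1:4 expander multiplies undershoot by 4: 10 × 4 = 40 dB below threshold.
Output = -35.5 − 40 = -75.5 dB.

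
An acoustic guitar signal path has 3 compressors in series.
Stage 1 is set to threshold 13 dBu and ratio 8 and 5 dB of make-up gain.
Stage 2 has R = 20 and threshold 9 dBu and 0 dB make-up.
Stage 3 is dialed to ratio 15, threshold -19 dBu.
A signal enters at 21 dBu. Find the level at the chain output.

-17.1 dBu

Stage 1: overshoot 8 dB → 8/8 = 1 dB → 14 dBu; +5 dB make-up → 19 dBu.
Stage 2: overshoot 10 dB → 10/20 = 0.5 dB → 9.5 dBu.
Stage 3: 9.5 dBu is 28.5 dB over -19 dBu; at 15:1 that becomes 1.9 dB over, giving -17.1 dBu.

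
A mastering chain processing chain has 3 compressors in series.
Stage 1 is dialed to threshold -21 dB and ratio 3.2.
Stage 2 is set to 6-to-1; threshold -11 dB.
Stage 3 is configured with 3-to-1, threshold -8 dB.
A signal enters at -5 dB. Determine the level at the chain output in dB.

-16 dB

Stage 1: 16 dB above -21 dB, reduced 3.2:1 to 5 dB above → -16 dB.
Stage 2: -16 dB ≤ -11 dB, so stage 2 doesn't engage; output -16 dB.
Stage 3: below threshold (-16 ≤ -8); passes unchanged; output -16 dB.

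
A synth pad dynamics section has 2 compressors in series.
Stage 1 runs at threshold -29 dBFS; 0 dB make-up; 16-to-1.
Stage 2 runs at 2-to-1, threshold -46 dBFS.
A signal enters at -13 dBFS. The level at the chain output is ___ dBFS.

-37 dBFS

Stage 1: overshoot 16 dB → 16/16 = 1 dB → -28 dBFS.
Stage 2: 18 dB above -46 dBFS, reduced 2:1 to 9 dB above → -37 dBFS.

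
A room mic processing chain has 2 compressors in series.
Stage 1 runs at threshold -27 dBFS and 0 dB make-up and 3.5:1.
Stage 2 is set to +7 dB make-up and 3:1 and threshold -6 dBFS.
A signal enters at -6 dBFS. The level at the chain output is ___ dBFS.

Stage 1: -6 dBFS is 21 dB over -27 dBFS; at 3.5:1 that becomes 6 dB over, giving -21 dBFS.
Stage 2: -21 dBFS ≤ -6 dBFS, so stage 2 doesn't engage; make-up brings it to -14 dBFS.

-14 dBFS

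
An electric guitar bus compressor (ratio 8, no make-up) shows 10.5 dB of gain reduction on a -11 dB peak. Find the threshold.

-23 dB

Let T be the threshold. Output overshoot = (input overshoot)/R, so -21.5 − T = (-11 − T)/8.
8·(-21.5 − T) = -11 − T → 7·T = -172 − (-11) = -161.
T = -161/7 = -23 dB.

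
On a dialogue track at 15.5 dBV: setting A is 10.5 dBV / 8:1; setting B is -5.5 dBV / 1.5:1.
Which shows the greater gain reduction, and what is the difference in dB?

B, by 2.625 dB

A: overshoot 5 dB → output overshoot 0.625 dB → GR 4.375 dB.
B: overshoot 21 dB → output overshoot 14 dB → GR 7 dB.
Difference: 2.625 dB in favour of B.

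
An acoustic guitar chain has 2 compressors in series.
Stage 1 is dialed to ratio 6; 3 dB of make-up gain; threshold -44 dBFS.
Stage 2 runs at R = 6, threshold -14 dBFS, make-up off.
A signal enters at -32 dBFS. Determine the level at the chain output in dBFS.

-39 dBFS

Stage 1: 12 dB above -44 dBFS, reduced 6:1 to 2 dB above → -42 dBFS; +3 dB make-up → -39 dBFS.
Stage 2: -39 dBFS ≤ -14 dBFS, so stage 2 doesn't engage; output -39 dBFS.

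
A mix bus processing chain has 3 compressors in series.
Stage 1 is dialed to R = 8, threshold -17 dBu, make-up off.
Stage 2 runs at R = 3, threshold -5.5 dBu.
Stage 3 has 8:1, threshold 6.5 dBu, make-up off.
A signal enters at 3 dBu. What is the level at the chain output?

-14.5 dBu

Stage 1: 20 dB above -17 dBu, reduced 8:1 to 2.5 dB above → -14.5 dBu.
Stage 2: -14.5 dBu ≤ -5.5 dBu, so stage 2 doesn't engage; output -14.5 dBu.
Stage 3: below threshold (-14.5 ≤ 6.5); passes unchanged; output -14.5 dBu.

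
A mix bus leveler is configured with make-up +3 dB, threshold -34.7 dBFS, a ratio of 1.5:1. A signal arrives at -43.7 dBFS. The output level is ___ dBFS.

-40.7 dBFS

-43.7 dBFS is 9 dB below the -34.7 dBFS threshold, so no gain reduction is applied.
Make-up gain adds 3 dB: -43.7 + 3 = -40.7 dBFS.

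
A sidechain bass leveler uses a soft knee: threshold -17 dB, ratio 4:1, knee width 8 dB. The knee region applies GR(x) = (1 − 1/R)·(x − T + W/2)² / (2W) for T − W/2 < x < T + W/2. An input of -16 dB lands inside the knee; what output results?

x − T + W/2 = -16 − (-17) + 4 = 5.
GR = (1 − 1/4) × 5² / 16 = 0.75 × 25 / 16 = 1.171875 dB.
Output = -16 − 1.171875 = -17.171875 dB.

-17.171875 dB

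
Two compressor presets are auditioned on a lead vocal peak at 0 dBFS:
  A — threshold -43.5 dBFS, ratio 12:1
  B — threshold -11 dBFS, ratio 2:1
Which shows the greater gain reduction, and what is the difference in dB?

A, by 34.375 dB

A: overshoot 43.5 dB → output overshoot 3.625 dB → GR 39.875 dB.
B: overshoot 11 dB → output overshoot 5.5 dB → GR 5.5 dB.
A applies 34.375 dB more gain reduction.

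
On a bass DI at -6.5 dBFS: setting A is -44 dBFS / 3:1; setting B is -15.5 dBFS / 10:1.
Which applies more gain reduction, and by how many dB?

A, by 16.9 dB

A: overshoot 37.5 dB → output overshoot 12.5 dB → GR 25 dB.
B: overshoot 9 dB → output overshoot 0.9 dB → GR 8.1 dB.
Difference: 16.9 dB in favour of A.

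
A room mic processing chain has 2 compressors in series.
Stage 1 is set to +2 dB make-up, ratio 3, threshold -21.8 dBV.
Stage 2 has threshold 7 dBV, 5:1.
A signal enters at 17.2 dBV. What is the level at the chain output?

Stage 1: 39 dB above -21.8 dBV, reduced 3:1 to 13 dB above → -8.8 dBV; +2 dB make-up → -6.8 dBV.
Stage 2: -6.8 dBV is at or below the 7 dBV threshold — no compression; output -6.8 dBV.

-6.8 dBV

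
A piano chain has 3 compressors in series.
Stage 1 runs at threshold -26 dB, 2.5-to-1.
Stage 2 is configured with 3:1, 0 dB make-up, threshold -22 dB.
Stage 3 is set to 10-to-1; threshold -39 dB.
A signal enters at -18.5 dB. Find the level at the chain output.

Stage 1: overshoot 7.5 dB → 7.5/2.5 = 3 dB → -23 dB.
Stage 2: below threshold (-23 ≤ -22); passes unchanged; output -23 dB.
Stage 3: -23 dB is 16 dB over -39 dB; at 10:1 that becomes 1.6 dB over, giving -37.4 dB.

-37.4 dB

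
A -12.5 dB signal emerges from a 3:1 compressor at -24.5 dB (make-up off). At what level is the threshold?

Input is 18 dB above T (since output overshoot × R = input overshoot: (-24.5 − T)·3 = -12.5 − T gives T = -30.5 dB).
Check: -30.5 + (-12.5 − (-30.5))/3 = -30.5 + 6 = -24.5 dB. ✓

-30.5 dB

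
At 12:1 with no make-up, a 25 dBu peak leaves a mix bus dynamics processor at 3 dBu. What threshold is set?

Gain reduction = 25 − 3 = 22 dB; output overshoot = GR / (R − 1) = 22 / 11 = 2 dB.
Threshold = output − output overshoot = 3 − 2 = 1 dBu.

1 dBu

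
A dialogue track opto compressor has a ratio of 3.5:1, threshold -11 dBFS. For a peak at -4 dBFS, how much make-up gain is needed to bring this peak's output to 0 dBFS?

Without make-up, output = threshold + overshoot/3.5 = -11 + 2 = -9 dBFS.
Gap to target: 9 dB.

9 dB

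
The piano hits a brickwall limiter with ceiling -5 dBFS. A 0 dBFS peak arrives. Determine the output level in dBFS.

At ∞:1, everything above -5 dBFS is held at the ceiling.

-5 dBFS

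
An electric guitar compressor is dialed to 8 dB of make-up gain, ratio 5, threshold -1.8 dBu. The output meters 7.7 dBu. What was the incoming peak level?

Remove make-up: 7.7 − 8 = -0.3 dBu.
That's 1.5 dB above the -1.8 dBu threshold.
Undo the ratio: input overshoot = 1.5 × 5 = 7.5 dB, giving input = 5.7 dBu.

5.7 dBu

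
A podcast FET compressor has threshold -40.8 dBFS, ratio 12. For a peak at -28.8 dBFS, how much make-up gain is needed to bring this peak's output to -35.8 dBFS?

Without make-up, output = threshold + overshoot/12 = -40.8 + 1 = -39.8 dBFS.
Gap to target: 4 dB.

4 dB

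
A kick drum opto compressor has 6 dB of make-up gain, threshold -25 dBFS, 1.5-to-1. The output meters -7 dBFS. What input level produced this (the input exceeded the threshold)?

-7 dBFS

Remove make-up: -7 − 6 = -13 dBFS.
That's 12 dB above the -25 dBFS threshold.
Undo the ratio: input overshoot = 12 × 1.5 = 18 dB, giving input = -7 dBFS.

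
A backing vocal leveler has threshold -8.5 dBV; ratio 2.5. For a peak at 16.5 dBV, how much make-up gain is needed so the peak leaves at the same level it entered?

15 dB

Overshoot 25 dB → 25/2.5 = 10 dB after compression, so the compressed level is -8.5 + 10 = 1.5 dBV.
Make-up = target − compressed = 16.5 − 1.5 = 15 dB.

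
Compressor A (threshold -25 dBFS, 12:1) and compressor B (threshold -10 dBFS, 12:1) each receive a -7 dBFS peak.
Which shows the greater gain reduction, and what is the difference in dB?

A, by 13.75 dB

A: GR = 18 − 18/12 = 16.5 dB.
B: GR = 3 − 3/12 = 2.75 dB.
Difference: 13.75 dB in favour of A.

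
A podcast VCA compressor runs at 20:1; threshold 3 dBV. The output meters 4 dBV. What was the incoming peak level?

The compressed level sits 4 − 3 = 1 dB over threshold.
Before 20:1 compression the overshoot was 1 × 20 = 20 dB, so input = 3 + 20 = 23 dBV.

23 dBV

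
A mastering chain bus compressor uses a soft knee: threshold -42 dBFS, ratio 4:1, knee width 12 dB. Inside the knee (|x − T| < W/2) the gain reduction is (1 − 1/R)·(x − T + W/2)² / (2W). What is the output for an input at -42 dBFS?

x − T + W/2 = -42 − (-42) + 6 = 6.
GR = (1 − 1/4) × 6² / 24 = 0.75 × 36 / 24 = 1.125 dB.
Output = -42 − 1.125 = -43.125 dBFS.

-43.125 dBFS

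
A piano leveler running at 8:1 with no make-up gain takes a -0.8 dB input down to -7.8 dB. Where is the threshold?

-8.8 dB

Let T be the threshold. Output overshoot = (input overshoot)/R, so -7.8 − T = (-0.8 − T)/8.
8·(-7.8 − T) = -0.8 − T → 7·T = -62.4 − (-0.8) = -61.6.
T = -61.6/7 = -8.8 dB.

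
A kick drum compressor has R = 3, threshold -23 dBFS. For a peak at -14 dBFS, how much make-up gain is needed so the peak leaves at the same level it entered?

6 dB

The peak compresses to -23 + 9/3 = -20 dBFS.
To reach -14 dBFS requires -14 − (-20) = 6 dB of make-up.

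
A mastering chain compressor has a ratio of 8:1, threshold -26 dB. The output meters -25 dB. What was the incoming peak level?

-18 dB

The compressed level sits -25 − (-26) = 1 dB over threshold.
Undo the ratio: input overshoot = 1 × 8 = 8 dB, giving input = -18 dB.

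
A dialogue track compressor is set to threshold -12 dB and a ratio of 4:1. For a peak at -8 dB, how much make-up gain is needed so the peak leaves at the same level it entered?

Overshoot 4 dB → 4/4 = 1 dB after compression, so the compressed level is -12 + 1 = -11 dB.
Make-up = target − compressed = -8 − (-11) = 3 dB.

3 dB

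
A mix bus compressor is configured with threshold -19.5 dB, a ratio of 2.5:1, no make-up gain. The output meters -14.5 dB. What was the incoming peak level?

That's 5 dB above the -19.5 dB threshold.
Input overshoot = R × output overshoot = 12.5 dB → input = -19.5 + 12.5 = -7 dB.

-7 dB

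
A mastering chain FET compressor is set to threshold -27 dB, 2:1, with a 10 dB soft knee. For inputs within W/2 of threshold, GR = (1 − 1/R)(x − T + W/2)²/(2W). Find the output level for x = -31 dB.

-31.025 dB

x − T + W/2 = -31 − (-27) + 5 = 1.
GR = (1 − 1/2) × 1² / 20 = 0.5 × 1 / 20 = 0.025 dB.
Output = -31 − 0.025 = -31.025 dB.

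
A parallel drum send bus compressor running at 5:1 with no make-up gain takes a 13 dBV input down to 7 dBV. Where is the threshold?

Let T be the threshold. Output overshoot = (input overshoot)/R, so 7 − T = (13 − T)/5.
5·(7 − T) = 13 − T → 4·T = 35 − 13 = 22.
T = 22/4 = 5.5 dBV.

5.5 dBV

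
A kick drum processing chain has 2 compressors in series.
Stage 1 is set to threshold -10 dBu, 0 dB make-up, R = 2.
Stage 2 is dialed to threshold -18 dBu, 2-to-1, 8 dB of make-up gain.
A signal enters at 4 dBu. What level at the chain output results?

-2.5 dBu

Stage 1: 4 dBu is 14 dB over -10 dBu; at 2:1 that becomes 7 dB over, giving -3 dBu.
Stage 2: 15 dB above -18 dBu, reduced 2:1 to 7.5 dB above → -10.5 dBu; +8 dB make-up → -2.5 dBu.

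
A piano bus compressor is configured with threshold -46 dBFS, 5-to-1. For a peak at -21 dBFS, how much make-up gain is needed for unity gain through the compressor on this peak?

Without make-up, output = threshold + overshoot/5 = -46 + 5 = -41 dBFS.
Gap to target: 20 dB.

20 dB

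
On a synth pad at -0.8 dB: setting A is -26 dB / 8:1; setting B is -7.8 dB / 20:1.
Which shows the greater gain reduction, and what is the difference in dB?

A: overshoot 25.2 dB → output overshoot 3.15 dB → GR 22.05 dB.
B: overshoot 7 dB → output overshoot 0.35 dB → GR 6.65 dB.
A applies 15.4 dB more gain reduction.

A, by 15.4 dB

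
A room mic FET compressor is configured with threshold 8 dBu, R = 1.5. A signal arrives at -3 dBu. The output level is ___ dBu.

-3 dBu is 11 dB below the 8 dBu threshold, so no gain reduction is applied.
Output = input = -3 dBu.

-3 dBu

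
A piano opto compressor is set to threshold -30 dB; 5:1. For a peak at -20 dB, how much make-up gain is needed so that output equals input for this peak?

The peak compresses to -30 + 10/5 = -28 dB.
To reach -20 dB requires -20 − (-28) = 8 dB of make-up.

8 dB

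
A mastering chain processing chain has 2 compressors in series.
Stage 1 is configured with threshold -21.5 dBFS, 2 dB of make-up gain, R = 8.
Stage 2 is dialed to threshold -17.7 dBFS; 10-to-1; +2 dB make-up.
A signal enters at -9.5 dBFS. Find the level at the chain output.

Stage 1: overshoot 12 dB → 12/8 = 1.5 dB → -20 dBFS; +2 dB make-up → -18 dBFS.
Stage 2: -18 dBFS is at or below the -17.7 dBFS threshold — no compression; make-up brings it to -16 dBFS.

-16 dBFS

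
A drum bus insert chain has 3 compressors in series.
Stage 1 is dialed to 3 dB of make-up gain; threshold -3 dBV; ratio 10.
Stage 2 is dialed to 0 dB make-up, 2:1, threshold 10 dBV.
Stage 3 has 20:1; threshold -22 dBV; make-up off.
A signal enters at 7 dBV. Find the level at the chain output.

-20.85 dBV

Stage 1: 10 dB above -3 dBV, reduced 10:1 to 1 dB above → -2 dBV; +3 dB make-up → 1 dBV.
Stage 2: 1 dBV is at or below the 10 dBV threshold — no compression; output 1 dBV.
Stage 3: overshoot 23 dB → 23/20 = 1.15 dB → -20.85 dBV.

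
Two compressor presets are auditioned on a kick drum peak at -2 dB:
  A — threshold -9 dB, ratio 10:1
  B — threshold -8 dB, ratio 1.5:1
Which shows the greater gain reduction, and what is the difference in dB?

A, by 4.3 dB

A: overshoot 7 dB → output overshoot 0.7 dB → GR 6.3 dB.
B: overshoot 6 dB → output overshoot 4 dB → GR 2 dB.
A applies 4.3 dB more gain reduction.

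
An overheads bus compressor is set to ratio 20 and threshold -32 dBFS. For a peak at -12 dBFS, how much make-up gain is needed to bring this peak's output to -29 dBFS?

The peak compresses to -32 + 20/20 = -31 dBFS.
To reach -29 dBFS requires -29 − (-31) = 2 dB of make-up.

2 dB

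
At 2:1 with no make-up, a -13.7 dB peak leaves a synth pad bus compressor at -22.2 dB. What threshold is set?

Gain reduction = -13.7 − (-22.2) = 8.5 dB; output overshoot = GR / (R − 1) = 8.5 / 1 = 8.5 dB.
Threshold = output − output overshoot = -22.2 − 8.5 = -30.7 dB.

-30.7 dB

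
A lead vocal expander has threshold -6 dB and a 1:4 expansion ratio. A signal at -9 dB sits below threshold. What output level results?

Undershoot = (-6) − (-9) = 3 dB.
At 1:4, that expands to 12 dB under threshold.
Output = -6 − 12 = -18 dB.

-18 dB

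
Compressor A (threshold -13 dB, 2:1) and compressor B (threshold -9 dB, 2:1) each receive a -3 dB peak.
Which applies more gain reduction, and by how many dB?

A: overshoot 10 dB → output overshoot 5 dB → GR 5 dB.
B: overshoot 6 dB → output overshoot 3 dB → GR 3 dB.
Difference: 2 dB in favour of A.

A, by 2 dB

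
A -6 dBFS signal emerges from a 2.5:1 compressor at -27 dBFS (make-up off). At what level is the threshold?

Let T be the threshold. Output overshoot = (input overshoot)/R, so -27 − T = (-6 − T)/2.5.
2.5·(-27 − T) = -6 − T → 1.5·T = -67.5 − (-6) = -61.5.
T = -61.5/1.5 = -41 dBFS.

-41 dBFS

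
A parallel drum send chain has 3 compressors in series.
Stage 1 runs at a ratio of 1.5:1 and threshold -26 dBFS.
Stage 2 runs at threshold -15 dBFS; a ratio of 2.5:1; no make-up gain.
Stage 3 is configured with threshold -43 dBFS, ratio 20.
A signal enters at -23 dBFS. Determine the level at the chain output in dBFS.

-42.05 dBFS

Stage 1: overshoot 3 dB → 3/1.5 = 2 dB → -24 dBFS.
Stage 2: below threshold (-24 ≤ -15); passes unchanged; output -24 dBFS.
Stage 3: 19 dB above -43 dBFS, reduced 20:1 to 0.95 dB above → -42.05 dBFS.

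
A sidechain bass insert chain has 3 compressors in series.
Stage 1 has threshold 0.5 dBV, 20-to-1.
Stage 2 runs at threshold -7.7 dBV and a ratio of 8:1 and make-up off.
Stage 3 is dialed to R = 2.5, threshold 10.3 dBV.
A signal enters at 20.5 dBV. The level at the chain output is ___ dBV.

-6.55 dBV

Stage 1: overshoot 20 dB → 20/20 = 1 dB → 1.5 dBV.
Stage 2: 9.2 dB above -7.7 dBV, reduced 8:1 to 1.15 dB above → -6.55 dBV.
Stage 3: -6.55 dBV is at or below the 10.3 dBV threshold — no compression; output -6.55 dBV.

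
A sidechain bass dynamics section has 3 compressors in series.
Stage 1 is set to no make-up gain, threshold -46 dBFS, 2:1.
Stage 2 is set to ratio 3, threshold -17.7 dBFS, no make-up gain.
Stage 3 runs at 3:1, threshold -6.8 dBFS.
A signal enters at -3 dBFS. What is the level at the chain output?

-24.5 dBFS

Stage 1: overshoot 43 dB → 43/2 = 21.5 dB → -24.5 dBFS.
Stage 2: below threshold (-24.5 ≤ -17.7); passes unchanged; output -24.5 dBFS.
Stage 3: below threshold (-24.5 ≤ -6.8); passes unchanged; output -24.5 dBFS.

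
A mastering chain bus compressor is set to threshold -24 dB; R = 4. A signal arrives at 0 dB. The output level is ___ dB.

-18 dB

The input is 24 dB above the -24 dB threshold.
At 4:1 the overshoot is divided by 4, leaving 6 dB above threshold.
So the level is -24 + 6 = -18 dB.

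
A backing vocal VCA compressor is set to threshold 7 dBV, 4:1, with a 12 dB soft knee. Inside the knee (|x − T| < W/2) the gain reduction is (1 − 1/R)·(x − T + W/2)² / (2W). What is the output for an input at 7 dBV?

5.875 dBV

x − T + W/2 = 7 − 7 + 6 = 6.
GR = (1 − 1/4) × 6² / 24 = 0.75 × 36 / 24 = 1.125 dB.
Output = 7 − 1.125 = 5.875 dBV.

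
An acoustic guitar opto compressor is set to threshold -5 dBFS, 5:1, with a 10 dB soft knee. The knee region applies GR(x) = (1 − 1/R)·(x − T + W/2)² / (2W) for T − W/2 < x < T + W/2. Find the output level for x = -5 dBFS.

x − T + W/2 = -5 − (-5) + 5 = 5.
GR = (1 − 1/5) × 5² / 20 = 0.8 × 25 / 20 = 1 dB.
Output = -5 − 1 = -6 dBFS.

-6 dBFS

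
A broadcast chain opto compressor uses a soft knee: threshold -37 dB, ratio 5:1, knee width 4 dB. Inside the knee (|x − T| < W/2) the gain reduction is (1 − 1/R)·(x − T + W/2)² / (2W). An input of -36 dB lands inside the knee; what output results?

-36.9 dB

x − T + W/2 = -36 − (-37) + 2 = 3.
GR = (1 − 1/5) × 3² / 8 = 0.8 × 9 / 8 = 0.9 dB.
Output = -36 − 0.9 = -36.9 dB.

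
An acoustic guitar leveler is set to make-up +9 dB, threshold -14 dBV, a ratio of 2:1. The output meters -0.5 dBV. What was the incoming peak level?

Before make-up, the level was -0.5 − 9 = -9.5 dBV.
Post-compression overshoot = -9.5 − (-14) = 4.5 dB.
Input overshoot = R × output overshoot = 9 dB → input = -14 + 9 = -5 dBV.

-5 dBV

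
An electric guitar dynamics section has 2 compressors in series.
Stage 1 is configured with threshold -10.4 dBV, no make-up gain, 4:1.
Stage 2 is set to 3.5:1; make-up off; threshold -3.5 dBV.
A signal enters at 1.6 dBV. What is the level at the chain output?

-7.4 dBV

Stage 1: 1.6 dBV is 12 dB over -10.4 dBV; at 4:1 that becomes 3 dB over, giving -7.4 dBV.
Stage 2: -7.4 dBV ≤ -3.5 dBV, so stage 2 doesn't engage; output -7.4 dBV.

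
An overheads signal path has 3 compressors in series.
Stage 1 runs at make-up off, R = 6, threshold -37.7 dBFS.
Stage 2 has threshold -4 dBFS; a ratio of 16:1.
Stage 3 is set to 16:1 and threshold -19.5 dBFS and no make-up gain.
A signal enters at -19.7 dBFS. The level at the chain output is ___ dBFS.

Stage 1: 18 dB above -37.7 dBFS, reduced 6:1 to 3 dB above → -34.7 dBFS.
Stage 2: below threshold (-34.7 ≤ -4); passes unchanged; output -34.7 dBFS.
Stage 3: -34.7 dBFS ≤ -19.5 dBFS, so stage 3 doesn't engage; output -34.7 dBFS.

-34.7 dBFS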